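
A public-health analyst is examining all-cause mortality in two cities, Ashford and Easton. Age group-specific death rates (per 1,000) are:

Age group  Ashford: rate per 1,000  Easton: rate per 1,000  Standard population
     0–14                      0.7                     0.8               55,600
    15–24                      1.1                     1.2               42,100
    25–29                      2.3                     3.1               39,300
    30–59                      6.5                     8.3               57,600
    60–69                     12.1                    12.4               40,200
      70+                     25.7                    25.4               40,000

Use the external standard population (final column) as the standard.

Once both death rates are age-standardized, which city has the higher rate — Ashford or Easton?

Easton

Standard total = 274,800; weights = 0.2023, 0.1532, 0.1430, 0.2096, 0.1463, 0.1456.
Ashford: 0.2023×0.7 + 0.1532×1.1 + 0.1430×2.3 + 0.2096×6.5 + 0.1463×12.1 + 0.1456×25.7 = 7.5125 per 1,000.
Easton: 0.2023×0.8 + 0.1532×1.2 + 0.1430×3.1 + 0.2096×8.3 + 0.1463×12.4 + 0.1456×25.4 = 8.0400 per 1,000.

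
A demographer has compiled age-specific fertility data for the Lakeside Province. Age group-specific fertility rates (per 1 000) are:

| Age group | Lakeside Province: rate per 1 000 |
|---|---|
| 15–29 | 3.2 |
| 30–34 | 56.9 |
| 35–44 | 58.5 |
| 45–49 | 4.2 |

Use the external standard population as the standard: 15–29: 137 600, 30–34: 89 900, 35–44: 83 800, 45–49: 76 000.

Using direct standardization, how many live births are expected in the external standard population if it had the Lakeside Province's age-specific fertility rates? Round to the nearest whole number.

10777

Expected live births = Σ (standard pop × age-specific rate ÷ 1 000)
= 137 600×3.2/1 000 + 89 900×56.9/1 000 + 83 800×58.5/1 000 + 76 000×4.2/1 000
= 440.32 + 5115.31 + 4902.30 + 319.20 = 10777.13.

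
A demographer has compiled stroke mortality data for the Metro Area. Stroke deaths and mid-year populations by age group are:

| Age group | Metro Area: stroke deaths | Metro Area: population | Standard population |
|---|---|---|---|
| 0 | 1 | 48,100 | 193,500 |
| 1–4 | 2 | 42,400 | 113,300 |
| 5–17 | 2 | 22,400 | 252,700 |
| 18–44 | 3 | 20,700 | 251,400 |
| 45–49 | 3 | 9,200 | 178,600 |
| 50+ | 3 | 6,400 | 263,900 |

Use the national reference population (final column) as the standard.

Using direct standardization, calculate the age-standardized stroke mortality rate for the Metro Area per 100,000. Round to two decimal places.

19.97

Age-specific rates per 100,000 for the Metro Area: 2.08, 4.72, 8.93, 14.49, 32.61, 46.88.
Standard total = 1,253,400; weights = 0.1544, 0.0904, 0.2016, 0.2006, 0.1425, 0.2105.
Standardized rate: 0.1544×2.08 + 0.0904×4.72 + 0.2016×8.93 + 0.2006×14.49 + 0.1425×32.61 + 0.2105×46.88 = 19.9702 per 100,000.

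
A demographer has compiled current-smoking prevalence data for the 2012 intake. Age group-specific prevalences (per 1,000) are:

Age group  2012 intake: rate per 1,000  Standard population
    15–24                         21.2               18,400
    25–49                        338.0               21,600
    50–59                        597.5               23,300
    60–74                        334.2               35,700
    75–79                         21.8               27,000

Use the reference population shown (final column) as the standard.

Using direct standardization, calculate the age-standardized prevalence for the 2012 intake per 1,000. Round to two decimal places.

Standard total = 126,000; weights = 0.1460, 0.1714, 0.1849, 0.2833, 0.2143.
Standardized rate: 0.1460×21.2 + 0.1714×338.0 + 0.1849×597.5 + 0.2833×334.2 + 0.2143×21.8 = 270.8902 per 1,000.

270.89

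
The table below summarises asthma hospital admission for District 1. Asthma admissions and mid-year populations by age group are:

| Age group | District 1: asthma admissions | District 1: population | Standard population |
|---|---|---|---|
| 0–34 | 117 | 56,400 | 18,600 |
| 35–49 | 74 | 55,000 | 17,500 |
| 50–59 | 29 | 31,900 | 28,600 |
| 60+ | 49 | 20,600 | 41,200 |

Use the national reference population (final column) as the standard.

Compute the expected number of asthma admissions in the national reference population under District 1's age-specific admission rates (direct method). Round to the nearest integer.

186

Age-specific rates per 10,000 for District 1: 20.74, 13.45, 9.09, 23.79.
Expected asthma admissions = Σ (standard pop × age-specific rate ÷ 10,000)
= 18,600×20.74/10,000 + 17,500×13.45/10,000 + 28,600×9.09/10,000 + 41,200×23.79/10,000
= 38.59 + 23.55 + 26.00 + 98.00 = 186.13.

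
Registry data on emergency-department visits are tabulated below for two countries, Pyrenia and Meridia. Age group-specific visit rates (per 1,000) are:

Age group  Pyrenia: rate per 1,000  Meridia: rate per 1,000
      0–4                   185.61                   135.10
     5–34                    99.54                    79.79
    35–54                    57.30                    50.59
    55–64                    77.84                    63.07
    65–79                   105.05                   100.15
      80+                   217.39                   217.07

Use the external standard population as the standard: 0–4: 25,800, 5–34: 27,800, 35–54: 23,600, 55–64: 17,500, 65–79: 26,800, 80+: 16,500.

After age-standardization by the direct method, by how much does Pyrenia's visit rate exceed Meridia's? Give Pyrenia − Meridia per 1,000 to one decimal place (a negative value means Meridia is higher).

17.4

Standard total = 138,000; weights = 0.1870, 0.2014, 0.1710, 0.1268, 0.1942, 0.1196.
Pyrenia: 0.1870×185.61 + 0.2014×99.54 + 0.1710×57.30 + 0.1268×77.84 + 0.1942×105.05 + 0.1196×217.39 = 120.8167 per 1,000.
Meridia: 0.1870×135.10 + 0.2014×79.79 + 0.1710×50.59 + 0.1268×63.07 + 0.1942×100.15 + 0.1196×217.07 = 103.3845 per 1,000.
Difference = 120.8167 − 103.3845 = 17.4322.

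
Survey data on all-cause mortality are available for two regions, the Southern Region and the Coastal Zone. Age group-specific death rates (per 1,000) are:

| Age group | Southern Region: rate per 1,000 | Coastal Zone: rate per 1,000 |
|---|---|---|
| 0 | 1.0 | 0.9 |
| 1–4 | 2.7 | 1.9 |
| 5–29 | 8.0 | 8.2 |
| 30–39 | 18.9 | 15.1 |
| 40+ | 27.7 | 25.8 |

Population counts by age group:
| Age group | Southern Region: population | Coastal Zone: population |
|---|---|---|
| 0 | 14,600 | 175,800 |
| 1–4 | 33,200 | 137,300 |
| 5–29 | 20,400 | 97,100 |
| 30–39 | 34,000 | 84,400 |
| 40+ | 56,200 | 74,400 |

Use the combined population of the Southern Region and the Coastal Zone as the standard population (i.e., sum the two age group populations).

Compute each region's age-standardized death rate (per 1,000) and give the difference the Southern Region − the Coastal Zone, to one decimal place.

Combined standard total = 727,400; weights = 0.2618, 0.2344, 0.1615, 0.1628, 0.1795.
The Southern Region: 0.2618×1.0 + 0.2344×2.7 + 0.1615×8.0 + 0.1628×18.9 + 0.1795×27.7 = 10.2366 per 1,000.
The Coastal Zone: 0.2618×0.9 + 0.2344×1.9 + 0.1615×8.2 + 0.1628×15.1 + 0.1795×25.8 = 9.0956 per 1,000.
Difference = 10.2366 − 9.0956 = 1.1411.

1.1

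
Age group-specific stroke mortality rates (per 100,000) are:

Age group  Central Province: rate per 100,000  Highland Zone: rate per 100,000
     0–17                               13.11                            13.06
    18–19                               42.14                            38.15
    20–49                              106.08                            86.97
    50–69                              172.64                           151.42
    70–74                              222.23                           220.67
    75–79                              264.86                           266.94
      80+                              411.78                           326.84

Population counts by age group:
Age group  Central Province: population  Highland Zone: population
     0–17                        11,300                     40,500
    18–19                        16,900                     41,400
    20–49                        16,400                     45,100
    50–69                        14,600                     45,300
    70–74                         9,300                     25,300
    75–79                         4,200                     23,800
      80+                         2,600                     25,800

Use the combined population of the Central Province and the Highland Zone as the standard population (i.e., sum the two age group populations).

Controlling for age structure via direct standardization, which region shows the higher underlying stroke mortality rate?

Central Province

Combined standard total = 322,500; weights = 0.1606, 0.1808, 0.1907, 0.1857, 0.1073, 0.0868, 0.0881.
The Central Province: 0.1606×13.11 + 0.1808×42.14 + 0.1907×106.08 + 0.1857×172.64 + 0.1073×222.23 + 0.0868×264.86 + 0.0881×411.78 = 145.1185 per 100,000.
The Highland Zone: 0.1606×13.06 + 0.1808×38.15 + 0.1907×86.97 + 0.1857×151.42 + 0.1073×220.67 + 0.0868×266.94 + 0.0881×326.84 = 129.3368 per 100,000.
The crude rates (124.44 vs 134.54) would put the Highland Zone higher, but that reflects its age composition; once standardized to a common age structure, the Central Province has the higher underlying rate.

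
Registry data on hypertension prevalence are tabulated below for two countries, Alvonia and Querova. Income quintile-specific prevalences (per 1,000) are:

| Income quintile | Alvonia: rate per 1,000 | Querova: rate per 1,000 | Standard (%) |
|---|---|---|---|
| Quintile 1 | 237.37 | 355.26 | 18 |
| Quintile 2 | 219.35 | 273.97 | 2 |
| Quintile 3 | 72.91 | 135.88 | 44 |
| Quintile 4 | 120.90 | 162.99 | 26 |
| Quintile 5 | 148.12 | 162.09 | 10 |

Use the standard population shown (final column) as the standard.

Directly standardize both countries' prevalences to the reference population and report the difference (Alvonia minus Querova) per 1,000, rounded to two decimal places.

Standard weights: 0.18, 0.02, 0.44, 0.26, 0.10.
Alvonia: 0.1800×237.37 + 0.0200×219.35 + 0.4400×72.91 + 0.2600×120.90 + 0.1000×148.12 = 125.4400 per 1,000.
Querova: 0.1800×355.26 + 0.0200×273.97 + 0.4400×135.88 + 0.2600×162.99 + 0.1000×162.09 = 187.7998 per 1,000.
Difference = 125.4400 − 187.7998 = -62.3598.

-62.36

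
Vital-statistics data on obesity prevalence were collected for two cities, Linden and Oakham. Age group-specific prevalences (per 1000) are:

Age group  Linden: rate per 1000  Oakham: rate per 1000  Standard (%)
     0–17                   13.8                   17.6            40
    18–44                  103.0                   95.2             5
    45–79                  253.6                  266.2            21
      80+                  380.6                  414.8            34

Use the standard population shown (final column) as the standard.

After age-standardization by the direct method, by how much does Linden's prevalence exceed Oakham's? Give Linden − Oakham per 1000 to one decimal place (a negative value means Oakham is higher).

-15.4

Standard weights: 0.40, 0.05, 0.21, 0.34.
Linden: 0.4000×13.8 + 0.0500×103.0 + 0.2100×253.6 + 0.3400×380.6 = 193.3300 per 1000.
Oakham: 0.4000×17.6 + 0.0500×95.2 + 0.2100×266.2 + 0.3400×414.8 = 208.7340 per 1000.
Difference = 193.3300 − 208.7340 = -15.4040.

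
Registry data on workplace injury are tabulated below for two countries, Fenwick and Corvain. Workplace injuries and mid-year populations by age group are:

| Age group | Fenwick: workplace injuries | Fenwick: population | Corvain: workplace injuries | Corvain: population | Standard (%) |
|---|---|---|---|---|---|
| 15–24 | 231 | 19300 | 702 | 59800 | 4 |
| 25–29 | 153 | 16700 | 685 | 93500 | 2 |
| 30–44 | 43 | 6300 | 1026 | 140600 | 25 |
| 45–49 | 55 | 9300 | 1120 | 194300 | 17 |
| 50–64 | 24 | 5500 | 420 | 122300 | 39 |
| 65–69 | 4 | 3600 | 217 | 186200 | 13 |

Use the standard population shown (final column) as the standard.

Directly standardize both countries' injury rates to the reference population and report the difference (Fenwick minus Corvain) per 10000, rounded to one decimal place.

Age-specific rates per 10000 for Fenwick: 119.69, 91.62, 68.25, 59.14, 43.64, 11.11.
For Corvain: 117.39, 73.26, 72.97, 57.64, 34.34, 11.65.
Standard weights: 0.04, 0.02, 0.25, 0.17, 0.39, 0.13.
Fenwick: 0.0400×119.69 + 0.0200×91.62 + 0.2500×68.25 + 0.1700×59.14 + 0.3900×43.64 + 0.1300×11.11 = 52.1998 per 10000.
Corvain: 0.0400×117.39 + 0.0200×73.26 + 0.2500×72.97 + 0.1700×57.64 + 0.3900×34.34 + 0.1300×11.65 = 49.1117 per 10000.
Difference = 52.1998 − 49.1117 = 3.0880.

3.1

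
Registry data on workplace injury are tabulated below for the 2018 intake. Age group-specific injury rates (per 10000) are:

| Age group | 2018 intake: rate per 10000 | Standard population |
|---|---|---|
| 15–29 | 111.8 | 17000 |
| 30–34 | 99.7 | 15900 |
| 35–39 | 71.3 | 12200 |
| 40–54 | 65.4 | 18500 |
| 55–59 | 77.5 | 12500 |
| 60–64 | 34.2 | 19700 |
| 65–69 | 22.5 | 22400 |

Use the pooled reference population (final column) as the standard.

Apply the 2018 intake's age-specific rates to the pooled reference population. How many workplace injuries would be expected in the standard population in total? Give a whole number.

Expected workplace injuries = Σ (standard pop × age-specific rate ÷ 10000)
= 17000×111.8/10000 + 15900×99.7/10000 + 12200×71.3/10000 + 18500×65.4/10000 + 12500×77.5/10000 + 19700×34.2/10000 + 22400×22.5/10000
= 190.06 + 158.52 + 86.99 + 120.99 + 96.88 + 67.37 + 50.40 = 771.21.

771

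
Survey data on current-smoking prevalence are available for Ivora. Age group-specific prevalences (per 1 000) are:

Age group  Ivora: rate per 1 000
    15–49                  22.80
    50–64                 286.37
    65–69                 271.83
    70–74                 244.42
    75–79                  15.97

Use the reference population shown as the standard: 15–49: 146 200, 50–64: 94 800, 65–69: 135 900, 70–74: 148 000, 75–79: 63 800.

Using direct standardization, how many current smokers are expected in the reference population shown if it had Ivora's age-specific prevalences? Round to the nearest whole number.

Expected current smokers = Σ (standard pop × age-specific rate ÷ 1 000)
= 146 200×22.80/1 000 + 94 800×286.37/1 000 + 135 900×271.83/1 000 + 148 000×244.42/1 000 + 63 800×15.97/1 000
= 3333.36 + 27147.88 + 36941.70 + 36174.16 + 1018.89 = 104615.98.

104616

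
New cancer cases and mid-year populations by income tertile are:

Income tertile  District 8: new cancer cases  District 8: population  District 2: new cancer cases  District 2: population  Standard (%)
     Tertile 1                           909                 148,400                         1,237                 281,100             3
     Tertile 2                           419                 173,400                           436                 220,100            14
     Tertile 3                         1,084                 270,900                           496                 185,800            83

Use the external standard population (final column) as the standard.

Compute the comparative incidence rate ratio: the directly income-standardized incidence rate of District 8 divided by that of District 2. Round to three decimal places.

1.464

Income-specific rates per 100,000 for District 8: 612.53, 241.64, 400.15.
For District 2: 440.06, 198.09, 266.95.
Standard weights: 0.03, 0.14, 0.83.
District 8: 0.0300×612.53 + 0.1400×241.64 + 0.8300×400.15 = 384.3279 per 100,000.
District 2: 0.0300×440.06 + 0.1400×198.09 + 0.8300×266.95 = 262.5061 per 100,000.
Ratio = 384.3279 ÷ 262.5061 = 1.46407.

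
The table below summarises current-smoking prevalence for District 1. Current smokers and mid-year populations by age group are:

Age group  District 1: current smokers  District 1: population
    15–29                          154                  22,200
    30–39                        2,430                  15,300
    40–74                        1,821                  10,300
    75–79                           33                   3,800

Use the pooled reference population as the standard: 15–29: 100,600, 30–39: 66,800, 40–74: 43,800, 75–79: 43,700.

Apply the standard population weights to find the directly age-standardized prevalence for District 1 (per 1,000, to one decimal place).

76.2

Age-specific rates per 1,000 for District 1: 6.937, 158.824, 176.796, 8.684.
Standard total = 254,900; weights = 0.3947, 0.2621, 0.1718, 0.1714.
Standardized rate: 0.3947×6.937 + 0.2621×158.824 + 0.1718×176.796 + 0.1714×8.684 = 76.2277 per 1,000.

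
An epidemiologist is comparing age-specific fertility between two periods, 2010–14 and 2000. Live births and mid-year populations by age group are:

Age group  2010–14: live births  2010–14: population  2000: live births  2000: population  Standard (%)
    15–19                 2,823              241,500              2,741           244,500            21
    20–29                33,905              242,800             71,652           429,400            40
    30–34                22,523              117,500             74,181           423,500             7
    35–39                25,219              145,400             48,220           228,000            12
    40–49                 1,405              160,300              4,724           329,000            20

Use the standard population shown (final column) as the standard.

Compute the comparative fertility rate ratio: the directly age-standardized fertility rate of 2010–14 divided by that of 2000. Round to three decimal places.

Age-specific rates per 1,000 for 2010–14: 11.689, 139.642, 191.685, 173.446, 8.765.
For 2000: 11.211, 166.865, 175.162, 211.491, 14.359.
Standard weights: 0.21, 0.40, 0.07, 0.12, 0.20.
2010–14: 0.2100×11.689 + 0.4000×139.642 + 0.0700×191.685 + 0.1200×173.446 + 0.2000×8.765 = 94.2959 per 1,000.
2000: 0.2100×11.211 + 0.4000×166.865 + 0.0700×175.162 + 0.1200×211.491 + 0.2000×14.359 = 109.6124 per 1,000.
Ratio = 94.2959 ÷ 109.6124 = 0.86027.

0.860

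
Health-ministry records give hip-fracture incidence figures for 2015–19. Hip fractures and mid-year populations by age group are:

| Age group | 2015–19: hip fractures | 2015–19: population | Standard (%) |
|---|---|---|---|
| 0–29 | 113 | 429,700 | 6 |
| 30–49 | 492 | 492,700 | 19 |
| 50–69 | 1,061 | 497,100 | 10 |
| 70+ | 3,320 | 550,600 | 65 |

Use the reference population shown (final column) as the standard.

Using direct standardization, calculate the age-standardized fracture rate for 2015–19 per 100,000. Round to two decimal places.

Age-specific rates per 100,000 for 2015–19: 26.30, 99.86, 213.44, 602.98.
Standard weights: 0.06, 0.19, 0.10, 0.65.
Standardized rate: 0.0600×26.30 + 0.1900×99.86 + 0.1000×213.44 + 0.6500×602.98 = 433.8307 per 100,000.

433.83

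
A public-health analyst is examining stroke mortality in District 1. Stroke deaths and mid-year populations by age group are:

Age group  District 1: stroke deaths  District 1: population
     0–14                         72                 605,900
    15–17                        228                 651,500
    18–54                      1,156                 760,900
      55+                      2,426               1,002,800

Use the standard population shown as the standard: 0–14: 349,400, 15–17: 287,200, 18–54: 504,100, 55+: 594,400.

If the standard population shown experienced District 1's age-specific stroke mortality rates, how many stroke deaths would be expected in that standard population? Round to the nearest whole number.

2346

Age-specific rates per 100,000 for District 1: 11.88, 35.00, 151.93, 241.92.
Expected stroke deaths = Σ (standard pop × age-specific rate ÷ 100,000)
= 349,400×11.88/100,000 + 287,200×35.00/100,000 + 504,100×151.93/100,000 + 594,400×241.92/100,000
= 41.52 + 100.51 + 765.86 + 1437.99 = 2345.87.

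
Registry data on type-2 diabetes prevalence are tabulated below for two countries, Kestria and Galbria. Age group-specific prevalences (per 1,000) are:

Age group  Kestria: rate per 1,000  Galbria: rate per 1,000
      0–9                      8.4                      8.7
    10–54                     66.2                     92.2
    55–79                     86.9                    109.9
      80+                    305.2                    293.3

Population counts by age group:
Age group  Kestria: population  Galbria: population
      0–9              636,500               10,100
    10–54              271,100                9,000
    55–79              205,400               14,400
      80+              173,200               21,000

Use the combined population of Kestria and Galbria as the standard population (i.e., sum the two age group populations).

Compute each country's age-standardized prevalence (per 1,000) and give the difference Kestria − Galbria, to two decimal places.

Combined standard total = 1,340,700; weights = 0.4823, 0.2089, 0.1639, 0.1448.
Kestria: 0.4823×8.4 + 0.2089×66.2 + 0.1639×86.9 + 0.1448×305.2 = 76.3366 per 1,000.
Galbria: 0.4823×8.7 + 0.2089×92.2 + 0.1639×109.9 + 0.1448×293.3 = 83.9603 per 1,000.
Difference = 76.3366 − 83.9603 = -7.6236.

-7.62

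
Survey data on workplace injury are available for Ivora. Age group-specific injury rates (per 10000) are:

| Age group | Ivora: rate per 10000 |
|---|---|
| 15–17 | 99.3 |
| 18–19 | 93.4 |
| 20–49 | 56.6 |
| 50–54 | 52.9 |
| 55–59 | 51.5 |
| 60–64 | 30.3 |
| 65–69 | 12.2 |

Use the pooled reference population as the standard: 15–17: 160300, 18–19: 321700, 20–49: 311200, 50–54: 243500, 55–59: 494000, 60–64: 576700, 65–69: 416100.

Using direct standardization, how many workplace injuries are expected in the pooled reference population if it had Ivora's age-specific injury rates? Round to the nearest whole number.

12445

Expected workplace injuries = Σ (standard pop × age-specific rate ÷ 10000)
= 160300×99.3/10000 + 321700×93.4/10000 + 311200×56.6/10000 + 243500×52.9/10000 + 494000×51.5/10000 + 576700×30.3/10000 + 416100×12.2/10000
= 1591.78 + 3004.68 + 1761.39 + 1288.12 + 2544.10 + 1747.40 + 507.64 = 12445.11.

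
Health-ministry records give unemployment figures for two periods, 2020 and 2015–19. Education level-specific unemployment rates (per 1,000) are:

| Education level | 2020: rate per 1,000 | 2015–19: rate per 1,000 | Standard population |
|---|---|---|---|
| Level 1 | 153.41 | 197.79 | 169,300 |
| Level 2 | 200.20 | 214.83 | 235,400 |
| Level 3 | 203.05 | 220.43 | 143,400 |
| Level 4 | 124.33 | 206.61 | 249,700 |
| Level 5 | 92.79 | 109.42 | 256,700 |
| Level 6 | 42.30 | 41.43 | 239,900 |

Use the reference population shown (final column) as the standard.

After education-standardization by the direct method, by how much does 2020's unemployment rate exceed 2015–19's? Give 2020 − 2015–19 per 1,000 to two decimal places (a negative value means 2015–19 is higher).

-29.40

Standard total = 1,294,400; weights = 0.1308, 0.1819, 0.1108, 0.1929, 0.1983, 0.1853.
2020: 0.1308×153.41 + 0.1819×200.20 + 0.1108×203.05 + 0.1929×124.33 + 0.1983×92.79 + 0.1853×42.30 = 129.1942 per 1,000.
2015–19: 0.1308×197.79 + 0.1819×214.83 + 0.1108×220.43 + 0.1929×206.61 + 0.1983×109.42 + 0.1853×41.43 = 158.5941 per 1,000.
Difference = 129.1942 − 158.5941 = -29.3999.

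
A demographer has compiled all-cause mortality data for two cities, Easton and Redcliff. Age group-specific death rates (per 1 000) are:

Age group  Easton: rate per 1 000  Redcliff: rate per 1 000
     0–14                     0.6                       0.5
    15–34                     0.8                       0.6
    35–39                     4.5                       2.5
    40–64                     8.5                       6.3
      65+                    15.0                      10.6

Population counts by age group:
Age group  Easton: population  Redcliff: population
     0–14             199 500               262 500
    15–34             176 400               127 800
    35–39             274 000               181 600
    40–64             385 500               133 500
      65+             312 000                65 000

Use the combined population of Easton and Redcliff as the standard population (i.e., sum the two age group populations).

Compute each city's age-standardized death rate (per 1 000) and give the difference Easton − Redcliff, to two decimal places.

1.80

Combined standard total = 2 117 800; weights = 0.2182, 0.1436, 0.2151, 0.2451, 0.1780.
Easton: 0.2182×0.6 + 0.1436×0.8 + 0.2151×4.5 + 0.2451×8.5 + 0.1780×15.0 = 5.9672 per 1 000.
Redcliff: 0.2182×0.5 + 0.1436×0.6 + 0.2151×2.5 + 0.2451×6.3 + 0.1780×10.6 = 4.1640 per 1 000.
Difference = 5.9672 − 4.1640 = 1.8032.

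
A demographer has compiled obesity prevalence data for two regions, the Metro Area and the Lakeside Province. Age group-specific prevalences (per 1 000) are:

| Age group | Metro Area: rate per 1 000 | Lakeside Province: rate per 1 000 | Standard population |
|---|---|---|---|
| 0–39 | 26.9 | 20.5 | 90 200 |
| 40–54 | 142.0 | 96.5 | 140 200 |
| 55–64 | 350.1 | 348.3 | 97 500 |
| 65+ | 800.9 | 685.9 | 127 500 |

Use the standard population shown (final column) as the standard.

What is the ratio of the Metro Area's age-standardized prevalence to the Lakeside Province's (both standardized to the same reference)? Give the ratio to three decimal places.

Standard total = 455 400; weights = 0.1981, 0.3079, 0.2141, 0.2800.
The Metro Area: 0.1981×26.9 + 0.3079×142.0 + 0.2141×350.1 + 0.2800×800.9 = 348.2307 per 1 000.
The Lakeside Province: 0.1981×20.5 + 0.3079×96.5 + 0.2141×348.3 + 0.2800×685.9 = 300.3731 per 1 000.
Ratio = 348.2307 ÷ 300.3731 = 1.15933.

1.159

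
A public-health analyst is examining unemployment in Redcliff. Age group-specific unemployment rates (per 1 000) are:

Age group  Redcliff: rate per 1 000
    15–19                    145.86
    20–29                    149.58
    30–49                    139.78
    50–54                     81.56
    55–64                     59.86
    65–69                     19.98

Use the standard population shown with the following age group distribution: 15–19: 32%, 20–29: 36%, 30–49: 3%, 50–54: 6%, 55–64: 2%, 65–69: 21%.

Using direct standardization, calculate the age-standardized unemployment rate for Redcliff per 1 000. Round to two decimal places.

115.00

Standard weights: 0.32, 0.36, 0.03, 0.06, 0.02, 0.21.
Standardized rate: 0.3200×145.86 + 0.3600×149.58 + 0.0300×139.78 + 0.0600×81.56 + 0.0200×59.86 + 0.2100×19.98 = 115.0040 per 1 000.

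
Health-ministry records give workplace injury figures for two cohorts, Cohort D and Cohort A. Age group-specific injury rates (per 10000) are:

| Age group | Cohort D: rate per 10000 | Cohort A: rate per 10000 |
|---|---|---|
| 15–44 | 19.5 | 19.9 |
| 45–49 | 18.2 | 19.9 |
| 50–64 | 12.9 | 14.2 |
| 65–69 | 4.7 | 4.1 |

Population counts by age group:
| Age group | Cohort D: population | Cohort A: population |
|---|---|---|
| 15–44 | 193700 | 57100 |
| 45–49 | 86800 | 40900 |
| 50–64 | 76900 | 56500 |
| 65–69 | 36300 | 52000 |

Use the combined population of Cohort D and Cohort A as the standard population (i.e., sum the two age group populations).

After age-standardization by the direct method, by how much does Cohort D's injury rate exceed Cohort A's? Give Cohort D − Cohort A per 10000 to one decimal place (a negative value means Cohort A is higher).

-0.7

Combined standard total = 600200; weights = 0.4179, 0.2128, 0.2223, 0.1471.
Cohort D: 0.4179×19.5 + 0.2128×18.2 + 0.2223×12.9 + 0.1471×4.7 = 15.5792 per 10000.
Cohort A: 0.4179×19.9 + 0.2128×19.9 + 0.2223×14.2 + 0.1471×4.1 = 16.3087 per 10000.
Difference = 15.5792 − 16.3087 = -0.7295.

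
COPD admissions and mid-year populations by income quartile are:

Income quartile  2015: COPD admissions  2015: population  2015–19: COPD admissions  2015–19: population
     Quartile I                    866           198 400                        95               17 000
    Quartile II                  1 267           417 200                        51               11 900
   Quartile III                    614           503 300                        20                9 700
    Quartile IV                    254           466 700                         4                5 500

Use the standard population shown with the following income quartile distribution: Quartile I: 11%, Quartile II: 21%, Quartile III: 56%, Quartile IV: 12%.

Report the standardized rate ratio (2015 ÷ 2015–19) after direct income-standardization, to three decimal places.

Income-specific rates per 10 000 for 2015: 43.65, 30.37, 12.20, 5.44.
For 2015–19: 55.88, 42.86, 20.62, 7.27.
Standard weights: 0.11, 0.21, 0.56, 0.12.
2015: 0.1100×43.65 + 0.2100×30.37 + 0.5600×12.20 + 0.1200×5.44 = 18.6637 per 10 000.
2015–19: 0.1100×55.88 + 0.2100×42.86 + 0.5600×20.62 + 0.1200×7.27 = 27.5662 per 10 000.
Ratio = 18.6637 ÷ 27.5662 = 0.67705.

0.677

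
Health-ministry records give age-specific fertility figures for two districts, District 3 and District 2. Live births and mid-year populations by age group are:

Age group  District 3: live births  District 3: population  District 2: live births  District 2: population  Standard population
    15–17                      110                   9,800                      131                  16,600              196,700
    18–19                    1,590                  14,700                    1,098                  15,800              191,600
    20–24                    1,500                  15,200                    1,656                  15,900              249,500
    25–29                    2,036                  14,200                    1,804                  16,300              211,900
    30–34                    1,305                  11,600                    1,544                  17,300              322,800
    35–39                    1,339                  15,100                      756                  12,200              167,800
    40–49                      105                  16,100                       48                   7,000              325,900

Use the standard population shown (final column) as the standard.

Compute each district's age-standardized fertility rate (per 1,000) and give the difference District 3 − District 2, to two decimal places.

15.31

Age-specific rates per 1,000 for District 3: 11.224, 108.163, 98.684, 143.380, 112.500, 88.675, 6.522.
For District 2: 7.892, 69.494, 104.151, 110.675, 89.249, 61.967, 6.857.
Standard total = 1,666,200; weights = 0.1181, 0.1150, 0.1497, 0.1272, 0.1937, 0.1007, 0.1956.
District 3: 0.1181×11.224 + 0.1150×108.163 + 0.1497×98.684 + 0.1272×143.380 + 0.1937×112.500 + 0.1007×88.675 + 0.1956×6.522 = 78.7757 per 1,000.
District 2: 0.1181×7.892 + 0.1150×69.494 + 0.1497×104.151 + 0.1272×110.675 + 0.1937×89.249 + 0.1007×61.967 + 0.1956×6.857 = 63.4661 per 1,000.
Difference = 78.7757 − 63.4661 = 15.3096.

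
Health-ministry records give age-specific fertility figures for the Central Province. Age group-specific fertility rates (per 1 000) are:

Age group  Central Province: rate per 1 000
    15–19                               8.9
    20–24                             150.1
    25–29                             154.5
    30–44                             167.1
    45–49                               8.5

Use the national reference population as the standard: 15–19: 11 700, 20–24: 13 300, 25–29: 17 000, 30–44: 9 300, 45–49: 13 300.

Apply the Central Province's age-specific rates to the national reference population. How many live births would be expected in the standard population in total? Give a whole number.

Expected live births = Σ (standard pop × age-specific rate ÷ 1 000)
= 11 700×8.9/1 000 + 13 300×150.1/1 000 + 17 000×154.5/1 000 + 9 300×167.1/1 000 + 13 300×8.5/1 000
= 104.13 + 1996.33 + 2626.50 + 1554.03 + 113.05 = 6394.04.

6394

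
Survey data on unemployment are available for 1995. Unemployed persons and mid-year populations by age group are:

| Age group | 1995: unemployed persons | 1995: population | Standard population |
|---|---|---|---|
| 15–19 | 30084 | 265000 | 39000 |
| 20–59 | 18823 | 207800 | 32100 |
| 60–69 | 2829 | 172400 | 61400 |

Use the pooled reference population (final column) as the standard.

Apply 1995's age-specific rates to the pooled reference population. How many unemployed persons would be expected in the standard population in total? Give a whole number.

Age-specific rates per 1000 for 1995: 113.525, 90.582, 16.410.
Expected unemployed persons = Σ (standard pop × age-specific rate ÷ 1000)
= 39000×113.525/1000 + 32100×90.582/1000 + 61400×16.410/1000
= 4427.46 + 2907.69 + 1007.54 = 8342.69.

8343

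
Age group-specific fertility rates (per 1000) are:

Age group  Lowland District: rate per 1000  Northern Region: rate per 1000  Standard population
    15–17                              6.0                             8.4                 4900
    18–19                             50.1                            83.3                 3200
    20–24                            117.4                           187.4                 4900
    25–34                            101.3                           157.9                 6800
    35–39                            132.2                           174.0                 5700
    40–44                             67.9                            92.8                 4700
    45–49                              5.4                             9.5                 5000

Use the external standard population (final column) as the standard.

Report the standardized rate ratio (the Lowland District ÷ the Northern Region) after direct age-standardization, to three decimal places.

Standard total = 35200; weights = 0.1392, 0.0909, 0.1392, 0.1932, 0.1619, 0.1335, 0.1420.
The Lowland District: 0.1392×6.0 + 0.0909×50.1 + 0.1392×117.4 + 0.1932×101.3 + 0.1619×132.2 + 0.1335×67.9 + 0.1420×5.4 = 72.5423 per 1000.
The Northern Region: 0.1392×8.4 + 0.0909×83.3 + 0.1392×187.4 + 0.1932×157.9 + 0.1619×174.0 + 0.1335×92.8 + 0.1420×9.5 = 107.2489 per 1000.
Ratio = 72.5423 ÷ 107.2489 = 0.67639.

0.676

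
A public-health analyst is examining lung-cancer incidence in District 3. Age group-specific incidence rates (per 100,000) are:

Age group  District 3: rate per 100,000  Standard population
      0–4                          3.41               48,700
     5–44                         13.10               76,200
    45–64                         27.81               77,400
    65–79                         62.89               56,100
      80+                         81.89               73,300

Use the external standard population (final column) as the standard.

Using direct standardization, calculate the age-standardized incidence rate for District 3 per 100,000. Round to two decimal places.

38.73

Standard total = 331,700; weights = 0.1468, 0.2297, 0.2333, 0.1691, 0.2210.
Standardized rate: 0.1468×3.41 + 0.2297×13.10 + 0.2333×27.81 + 0.1691×62.89 + 0.2210×81.89 = 38.7321 per 100,000.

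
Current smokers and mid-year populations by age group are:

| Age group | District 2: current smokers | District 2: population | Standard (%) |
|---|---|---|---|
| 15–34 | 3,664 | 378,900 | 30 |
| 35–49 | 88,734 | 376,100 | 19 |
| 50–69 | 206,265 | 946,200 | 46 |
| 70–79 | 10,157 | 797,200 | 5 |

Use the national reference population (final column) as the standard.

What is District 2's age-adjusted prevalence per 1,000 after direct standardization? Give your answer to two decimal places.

148.64

Age-specific rates per 1,000 for District 2: 9.670, 235.932, 217.993, 12.741.
Standard weights: 0.30, 0.19, 0.46, 0.05.
Standardized rate: 0.3000×9.670 + 0.1900×235.932 + 0.4600×217.993 + 0.0500×12.741 = 148.6419 per 1,000.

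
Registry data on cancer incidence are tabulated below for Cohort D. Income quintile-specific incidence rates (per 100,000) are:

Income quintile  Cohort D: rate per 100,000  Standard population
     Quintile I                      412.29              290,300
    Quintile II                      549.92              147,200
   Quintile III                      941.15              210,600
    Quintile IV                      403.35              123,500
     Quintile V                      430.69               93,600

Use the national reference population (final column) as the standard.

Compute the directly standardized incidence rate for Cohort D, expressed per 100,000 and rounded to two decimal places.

Standard total = 865,200; weights = 0.3355, 0.1701, 0.2434, 0.1427, 0.1082.
Standardized rate: 0.3355×412.29 + 0.1701×549.92 + 0.2434×941.15 + 0.1427×403.35 + 0.1082×430.69 = 565.1508 per 100,000.

565.15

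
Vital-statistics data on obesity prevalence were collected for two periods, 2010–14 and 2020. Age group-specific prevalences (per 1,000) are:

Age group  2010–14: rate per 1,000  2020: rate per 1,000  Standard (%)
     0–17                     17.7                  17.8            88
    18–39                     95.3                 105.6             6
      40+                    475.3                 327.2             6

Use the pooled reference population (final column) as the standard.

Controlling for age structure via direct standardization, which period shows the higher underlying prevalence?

2010–14

Standard weights: 0.88, 0.06, 0.06.
2010–14: 0.8800×17.7 + 0.0600×95.3 + 0.0600×475.3 = 49.8120 per 1,000.
2020: 0.8800×17.8 + 0.0600×105.6 + 0.0600×327.2 = 41.6320 per 1,000.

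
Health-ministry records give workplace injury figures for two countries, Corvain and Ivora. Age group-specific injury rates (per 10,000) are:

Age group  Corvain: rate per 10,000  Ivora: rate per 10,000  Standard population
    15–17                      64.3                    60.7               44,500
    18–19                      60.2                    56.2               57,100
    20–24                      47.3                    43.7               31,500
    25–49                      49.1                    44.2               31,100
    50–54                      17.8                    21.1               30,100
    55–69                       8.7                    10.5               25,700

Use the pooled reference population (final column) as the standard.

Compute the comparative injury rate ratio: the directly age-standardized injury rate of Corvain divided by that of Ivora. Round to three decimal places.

Standard total = 220,000; weights = 0.2023, 0.2595, 0.1432, 0.1414, 0.1368, 0.1168.
Corvain: 0.2023×64.3 + 0.2595×60.2 + 0.1432×47.3 + 0.1414×49.1 + 0.1368×17.8 + 0.1168×8.7 = 45.7959 per 10,000.
Ivora: 0.2023×60.7 + 0.2595×56.2 + 0.1432×43.7 + 0.1414×44.2 + 0.1368×21.1 + 0.1168×10.5 = 43.4832 per 10,000.
Ratio = 45.7959 ÷ 43.4832 = 1.05319.

1.053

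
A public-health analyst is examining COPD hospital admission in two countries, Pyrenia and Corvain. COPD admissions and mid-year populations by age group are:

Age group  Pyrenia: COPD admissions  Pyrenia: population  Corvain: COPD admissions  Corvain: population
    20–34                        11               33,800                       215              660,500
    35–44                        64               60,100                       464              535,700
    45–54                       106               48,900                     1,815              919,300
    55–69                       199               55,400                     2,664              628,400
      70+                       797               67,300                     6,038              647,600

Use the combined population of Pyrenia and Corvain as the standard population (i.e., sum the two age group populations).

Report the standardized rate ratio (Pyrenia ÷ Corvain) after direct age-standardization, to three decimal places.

Age-specific rates per 10,000 for Pyrenia: 3.25, 10.65, 21.68, 35.92, 118.42.
For Corvain: 3.26, 8.66, 19.74, 42.39, 93.24.
Combined standard total = 3,657,000; weights = 0.1899, 0.1629, 0.2648, 0.1870, 0.1955.
Pyrenia: 0.1899×3.25 + 0.1629×10.65 + 0.2648×21.68 + 0.1870×35.92 + 0.1955×118.42 = 37.9590 per 10,000.
Corvain: 0.1899×3.26 + 0.1629×8.66 + 0.2648×19.74 + 0.1870×42.39 + 0.1955×93.24 = 33.4097 per 10,000.
Ratio = 37.9590 ÷ 33.4097 = 1.13617.

1.136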